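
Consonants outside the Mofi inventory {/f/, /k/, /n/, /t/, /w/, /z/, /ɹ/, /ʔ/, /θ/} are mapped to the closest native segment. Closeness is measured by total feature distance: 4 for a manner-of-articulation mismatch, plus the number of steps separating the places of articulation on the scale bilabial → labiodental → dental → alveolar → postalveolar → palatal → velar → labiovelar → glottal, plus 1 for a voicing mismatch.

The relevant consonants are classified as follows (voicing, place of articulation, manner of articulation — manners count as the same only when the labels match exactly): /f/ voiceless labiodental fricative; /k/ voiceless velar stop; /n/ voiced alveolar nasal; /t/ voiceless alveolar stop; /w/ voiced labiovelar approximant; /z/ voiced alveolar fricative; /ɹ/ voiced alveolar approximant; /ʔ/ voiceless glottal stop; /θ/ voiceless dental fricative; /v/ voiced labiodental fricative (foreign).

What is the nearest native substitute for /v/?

f

/f/ is closest: same manner (fricative), place distance 0 (labiodental→labiodental), voicing differs (+1); total 1. Next closest is /z/ at distance 2.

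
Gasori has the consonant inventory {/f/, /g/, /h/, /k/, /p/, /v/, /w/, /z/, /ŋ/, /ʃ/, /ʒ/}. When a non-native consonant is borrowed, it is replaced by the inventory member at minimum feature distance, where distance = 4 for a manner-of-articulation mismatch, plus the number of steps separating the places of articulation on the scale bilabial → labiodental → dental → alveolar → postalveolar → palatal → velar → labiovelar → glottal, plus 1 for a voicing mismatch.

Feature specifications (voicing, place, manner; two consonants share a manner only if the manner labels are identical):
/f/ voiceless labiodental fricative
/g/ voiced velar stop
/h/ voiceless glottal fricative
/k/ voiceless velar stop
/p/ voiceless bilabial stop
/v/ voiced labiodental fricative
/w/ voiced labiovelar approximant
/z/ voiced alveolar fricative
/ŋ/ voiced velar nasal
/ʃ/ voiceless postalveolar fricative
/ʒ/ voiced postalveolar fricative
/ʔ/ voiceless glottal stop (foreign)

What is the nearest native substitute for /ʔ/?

/k/ is closest: same manner (stop), place distance 2 (glottal→velar), same voicing; total 2. Next closest is /g/ at distance 3.

k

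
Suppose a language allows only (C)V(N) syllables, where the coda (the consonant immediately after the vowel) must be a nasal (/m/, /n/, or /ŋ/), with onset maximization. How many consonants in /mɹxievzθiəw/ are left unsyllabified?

Syllabifying with onset maximization leaves /m/, /ɹ/, /v/, /z/, /w/ stranded (only a nasal (/m/, /n/, or /ŋ/) is licensed in coda position; onsets are limited to one consonant).

5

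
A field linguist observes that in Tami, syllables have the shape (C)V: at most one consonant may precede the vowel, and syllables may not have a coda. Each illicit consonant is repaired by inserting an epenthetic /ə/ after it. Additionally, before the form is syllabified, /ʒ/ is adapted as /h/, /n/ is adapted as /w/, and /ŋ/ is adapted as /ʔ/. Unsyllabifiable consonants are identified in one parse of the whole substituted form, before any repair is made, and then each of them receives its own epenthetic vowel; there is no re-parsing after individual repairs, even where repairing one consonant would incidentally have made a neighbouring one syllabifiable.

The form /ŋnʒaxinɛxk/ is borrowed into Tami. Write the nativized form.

ʔəwəhaxiwɛxəkə

Substitution: /ŋ/ → /ʔ/, /n/ → /w/, /ʒ/ → /h/, giving /ʔwhaxiwɛxk/.
The consonants /ʔ/, /w/, /x/, /k/ cannot be parsed into a legal (C)V syllable (no codas are permitted; onsets are limited to one consonant).
Each unlicensed consonant becomes the onset of a new syllable: /ʔ/ → /ʔə/, /w/ → /wə/, /x/ → /xə/, /k/ → /kə/.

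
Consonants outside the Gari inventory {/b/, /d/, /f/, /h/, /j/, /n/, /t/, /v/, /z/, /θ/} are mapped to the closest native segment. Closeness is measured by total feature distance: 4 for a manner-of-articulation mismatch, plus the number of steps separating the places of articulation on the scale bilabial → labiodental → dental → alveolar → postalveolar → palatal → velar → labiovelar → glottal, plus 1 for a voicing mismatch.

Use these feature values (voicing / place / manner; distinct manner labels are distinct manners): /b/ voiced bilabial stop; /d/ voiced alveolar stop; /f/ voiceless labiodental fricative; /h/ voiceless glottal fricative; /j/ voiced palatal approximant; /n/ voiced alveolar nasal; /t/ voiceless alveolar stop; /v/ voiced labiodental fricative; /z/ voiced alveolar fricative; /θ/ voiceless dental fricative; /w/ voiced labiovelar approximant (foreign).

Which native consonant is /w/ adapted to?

/j/ is closest: same manner (approximant), place distance 2 (labiovelar→palatal), same voicing; total 2. Next closest is /h/ at distance 6.

j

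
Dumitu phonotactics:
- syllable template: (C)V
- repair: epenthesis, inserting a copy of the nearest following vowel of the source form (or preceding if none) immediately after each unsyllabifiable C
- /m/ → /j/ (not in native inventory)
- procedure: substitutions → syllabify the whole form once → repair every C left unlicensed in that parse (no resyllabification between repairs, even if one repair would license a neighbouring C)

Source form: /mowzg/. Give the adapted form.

jowozogo

Substitution: /m/ → /j/, giving /jowzg/.
The consonants /w/, /z/, /g/ cannot be parsed into a legal (C)V syllable (no codas are permitted; onsets are limited to one consonant).
Each unlicensed consonant becomes the onset of a new syllable: /w/ → /wo/, /z/ → /zo/, /g/ → /go/.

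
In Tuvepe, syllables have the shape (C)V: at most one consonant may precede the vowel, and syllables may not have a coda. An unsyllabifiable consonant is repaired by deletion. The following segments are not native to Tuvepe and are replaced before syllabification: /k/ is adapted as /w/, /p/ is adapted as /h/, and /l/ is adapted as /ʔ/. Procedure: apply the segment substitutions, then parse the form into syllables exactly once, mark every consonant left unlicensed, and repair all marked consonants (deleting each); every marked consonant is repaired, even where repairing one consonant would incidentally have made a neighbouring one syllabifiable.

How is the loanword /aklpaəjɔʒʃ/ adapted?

ahaəjɔ

Substitution: /k/ → /w/, /l/ → /ʔ/, /p/ → /h/, giving /awʔhaəjɔʒʃ/.
Syllabifying with onset maximization leaves /w/, /ʔ/, /ʒ/, /ʃ/ stranded (no codas are permitted; onsets are limited to one consonant).
Deletion applies to /w/, /ʔ/, /ʒ/, /ʃ/.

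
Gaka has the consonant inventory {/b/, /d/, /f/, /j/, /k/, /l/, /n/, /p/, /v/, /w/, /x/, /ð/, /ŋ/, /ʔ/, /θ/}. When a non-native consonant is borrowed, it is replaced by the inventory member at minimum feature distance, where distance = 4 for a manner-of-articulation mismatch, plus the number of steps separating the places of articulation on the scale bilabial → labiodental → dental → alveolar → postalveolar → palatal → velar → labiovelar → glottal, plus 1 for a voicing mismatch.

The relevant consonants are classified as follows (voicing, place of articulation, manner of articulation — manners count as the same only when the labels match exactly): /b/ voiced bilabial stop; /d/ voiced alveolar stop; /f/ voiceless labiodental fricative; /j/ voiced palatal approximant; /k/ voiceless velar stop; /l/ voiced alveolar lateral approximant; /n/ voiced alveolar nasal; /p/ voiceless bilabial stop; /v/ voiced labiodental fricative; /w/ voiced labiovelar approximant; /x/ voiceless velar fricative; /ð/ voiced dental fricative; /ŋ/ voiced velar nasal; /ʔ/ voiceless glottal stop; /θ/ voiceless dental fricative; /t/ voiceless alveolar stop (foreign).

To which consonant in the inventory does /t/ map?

d

/d/ is closest: same manner (stop), place distance 0 (alveolar→alveolar), voicing differs (+1); total 1. Next closest is /k/ at distance 3.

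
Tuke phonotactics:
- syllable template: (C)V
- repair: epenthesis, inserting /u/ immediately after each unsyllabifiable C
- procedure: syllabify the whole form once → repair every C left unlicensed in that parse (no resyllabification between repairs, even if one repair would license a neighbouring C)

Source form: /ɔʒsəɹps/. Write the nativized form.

The consonants /ʒ/, /ɹ/, /p/, /s/ cannot be parsed into a legal (C)V syllable (no codas are permitted; onsets are limited to one consonant).
Inserting the epenthetic vowel yields /ʒ/ → /ʒu/, /ɹ/ → /ɹu/, /p/ → /pu/, /s/ → /su/.

ɔʒusəɹupusu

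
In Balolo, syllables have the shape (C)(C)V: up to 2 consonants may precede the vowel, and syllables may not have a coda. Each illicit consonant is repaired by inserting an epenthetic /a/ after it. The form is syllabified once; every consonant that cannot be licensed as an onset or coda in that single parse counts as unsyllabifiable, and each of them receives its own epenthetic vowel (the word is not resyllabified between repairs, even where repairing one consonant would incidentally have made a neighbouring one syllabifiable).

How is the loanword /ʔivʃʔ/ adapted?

Under (C)(C)V, the unsyllabifiable consonants are /v/, /ʃ/, /ʔ/ (no codas are permitted; onsets may contain at most 2 consonants).
Inserting the epenthetic vowel yields /v/ → /va/, /ʃ/ → /ʃa/, /ʔ/ → /ʔa/.

ʔivaʃaʔa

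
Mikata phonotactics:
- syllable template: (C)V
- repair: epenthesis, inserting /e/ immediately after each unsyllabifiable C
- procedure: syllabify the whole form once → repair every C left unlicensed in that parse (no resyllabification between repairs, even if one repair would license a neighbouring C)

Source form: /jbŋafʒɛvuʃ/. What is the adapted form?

jebeŋafeʒɛvuʃe

Syllabifying with onset maximization leaves /j/, /b/, /f/, /ʃ/ stranded (no codas are permitted; onsets are limited to one consonant).
Each unlicensed consonant becomes the onset of a new syllable: /j/ → /je/, /b/ → /be/, /f/ → /fe/, /ʃ/ → /ʃe/.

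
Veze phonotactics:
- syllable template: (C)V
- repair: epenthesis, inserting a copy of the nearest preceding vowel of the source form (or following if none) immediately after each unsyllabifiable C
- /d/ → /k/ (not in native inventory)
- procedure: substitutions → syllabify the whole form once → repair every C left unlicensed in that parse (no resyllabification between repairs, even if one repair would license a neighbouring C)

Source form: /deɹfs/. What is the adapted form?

Substitution: /d/ → /k/, giving /keɹfs/.
Syllabifying with onset maximization leaves /ɹ/, /f/, /s/ stranded (no codas are permitted; onsets are limited to one consonant).
Epenthesis after each stranded consonant: /ɹ/ → /ɹe/, /f/ → /fe/, /s/ → /se/.

keɹefese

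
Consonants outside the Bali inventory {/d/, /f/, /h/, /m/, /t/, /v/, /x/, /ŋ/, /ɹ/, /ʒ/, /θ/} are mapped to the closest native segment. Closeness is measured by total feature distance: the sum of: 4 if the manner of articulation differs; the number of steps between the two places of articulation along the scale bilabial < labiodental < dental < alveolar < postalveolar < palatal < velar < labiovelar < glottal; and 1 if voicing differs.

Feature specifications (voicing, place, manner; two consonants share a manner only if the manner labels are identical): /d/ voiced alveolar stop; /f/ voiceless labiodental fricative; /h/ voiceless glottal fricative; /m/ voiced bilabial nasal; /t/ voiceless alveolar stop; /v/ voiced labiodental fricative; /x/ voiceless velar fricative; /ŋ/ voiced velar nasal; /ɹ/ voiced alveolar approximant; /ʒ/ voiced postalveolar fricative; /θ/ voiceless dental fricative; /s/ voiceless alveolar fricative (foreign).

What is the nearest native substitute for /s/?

/θ/ is closest: same manner (fricative), place distance 1 (alveolar→dental), same voicing; total 1. Next closest is /f/ at distance 2.

θ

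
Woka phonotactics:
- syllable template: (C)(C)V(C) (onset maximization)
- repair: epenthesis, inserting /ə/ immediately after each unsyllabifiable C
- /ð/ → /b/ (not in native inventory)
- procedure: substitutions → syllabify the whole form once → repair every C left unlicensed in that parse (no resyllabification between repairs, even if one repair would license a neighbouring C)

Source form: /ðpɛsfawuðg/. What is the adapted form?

bpɛsfawubgə

Substitution: /ð/ → /b/, giving /bpɛsfawubg/.
The consonants /g/ cannot be parsed into a legal (C)(C)V(C) syllable (at most one coda consonant is licensed; onsets may contain at most 2 consonants).
Inserting the epenthetic vowel yields /g/ → /gə/.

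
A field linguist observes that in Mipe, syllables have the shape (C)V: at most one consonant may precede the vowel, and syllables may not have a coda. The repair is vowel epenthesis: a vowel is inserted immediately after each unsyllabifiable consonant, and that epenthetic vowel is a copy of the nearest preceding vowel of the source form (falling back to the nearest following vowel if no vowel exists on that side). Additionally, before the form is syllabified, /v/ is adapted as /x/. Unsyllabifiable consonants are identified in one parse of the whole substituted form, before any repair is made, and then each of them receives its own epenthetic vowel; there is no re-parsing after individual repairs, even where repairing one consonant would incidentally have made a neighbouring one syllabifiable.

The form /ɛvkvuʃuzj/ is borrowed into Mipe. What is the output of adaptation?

ɛxɛkɛxuʃuzuju

Substitution: /v/ → /x/, giving /ɛxkxuʃuzj/.
The consonants /x/, /k/, /z/, /j/ cannot be parsed into a legal (C)V syllable (no codas are permitted; onsets are limited to one consonant).
Epenthesis after each stranded consonant: /x/ → /xɛ/, /k/ → /kɛ/, /z/ → /zu/, /j/ → /ju/.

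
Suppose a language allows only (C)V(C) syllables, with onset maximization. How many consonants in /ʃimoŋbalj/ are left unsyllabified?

1

Under (C)V(C), the unsyllabifiable consonants are /j/ (at most one coda consonant is licensed; onsets are limited to one consonant).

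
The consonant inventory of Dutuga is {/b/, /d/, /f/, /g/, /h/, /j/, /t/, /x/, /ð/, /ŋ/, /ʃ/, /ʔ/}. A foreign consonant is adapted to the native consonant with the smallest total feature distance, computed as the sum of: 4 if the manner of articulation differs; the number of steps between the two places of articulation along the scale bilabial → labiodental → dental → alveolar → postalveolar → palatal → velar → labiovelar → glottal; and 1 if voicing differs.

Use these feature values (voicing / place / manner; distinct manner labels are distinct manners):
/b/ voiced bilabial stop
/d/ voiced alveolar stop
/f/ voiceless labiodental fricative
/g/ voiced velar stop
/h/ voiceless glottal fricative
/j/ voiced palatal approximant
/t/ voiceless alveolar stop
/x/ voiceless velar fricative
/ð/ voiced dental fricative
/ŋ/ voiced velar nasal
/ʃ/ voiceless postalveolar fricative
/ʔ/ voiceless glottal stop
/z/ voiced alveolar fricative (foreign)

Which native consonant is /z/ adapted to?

/ð/ is closest: same manner (fricative), place distance 1 (alveolar→dental), same voicing; total 1. Next closest is /ʃ/ at distance 2.

ð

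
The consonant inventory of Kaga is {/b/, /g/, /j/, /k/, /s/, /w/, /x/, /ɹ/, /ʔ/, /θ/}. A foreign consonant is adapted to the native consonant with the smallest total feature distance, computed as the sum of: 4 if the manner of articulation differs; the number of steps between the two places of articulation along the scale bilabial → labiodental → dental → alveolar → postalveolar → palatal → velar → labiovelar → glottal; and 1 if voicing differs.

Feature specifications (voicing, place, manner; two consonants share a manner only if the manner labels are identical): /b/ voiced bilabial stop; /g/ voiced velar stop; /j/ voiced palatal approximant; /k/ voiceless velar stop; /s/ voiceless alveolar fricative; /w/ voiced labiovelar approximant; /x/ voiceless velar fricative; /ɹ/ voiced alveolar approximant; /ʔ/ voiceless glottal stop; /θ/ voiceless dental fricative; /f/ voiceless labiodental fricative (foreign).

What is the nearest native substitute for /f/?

/θ/ is closest: same manner (fricative), place distance 1 (labiodental→dental), same voicing; total 1. Next closest is /s/ at distance 2.

θ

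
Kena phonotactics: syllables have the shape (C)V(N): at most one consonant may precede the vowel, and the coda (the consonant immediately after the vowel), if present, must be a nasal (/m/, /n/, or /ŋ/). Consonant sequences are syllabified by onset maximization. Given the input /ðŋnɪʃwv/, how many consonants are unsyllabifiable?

5

Syllabifying with onset maximization leaves /ð/, /ŋ/, /ʃ/, /w/, /v/ stranded (only a nasal (/m/, /n/, or /ŋ/) is licensed in coda position; onsets are limited to one consonant).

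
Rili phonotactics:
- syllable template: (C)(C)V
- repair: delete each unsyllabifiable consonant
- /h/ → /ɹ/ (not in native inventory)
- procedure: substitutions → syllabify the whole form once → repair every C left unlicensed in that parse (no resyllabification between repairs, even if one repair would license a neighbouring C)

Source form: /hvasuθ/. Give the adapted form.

Substitution: /h/ → /ɹ/, giving /ɹvasuθ/.
The consonants /θ/ cannot be parsed into a legal (C)(C)V syllable (no codas are permitted; onsets may contain at most 2 consonants).
Deleting the stranded consonants removes /θ/.

ɹvasu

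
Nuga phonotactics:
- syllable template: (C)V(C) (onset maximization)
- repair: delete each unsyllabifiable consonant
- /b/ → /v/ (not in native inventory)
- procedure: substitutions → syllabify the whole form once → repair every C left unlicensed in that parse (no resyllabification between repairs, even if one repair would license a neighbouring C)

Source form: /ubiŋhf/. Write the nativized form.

uviŋ

Substitution: /b/ → /v/, giving /uviŋhf/.
The consonants /h/, /f/ cannot be parsed into a legal (C)V(C) syllable (at most one coda consonant is licensed; onsets are limited to one consonant).
Deleting the stranded consonants removes /h/, /f/.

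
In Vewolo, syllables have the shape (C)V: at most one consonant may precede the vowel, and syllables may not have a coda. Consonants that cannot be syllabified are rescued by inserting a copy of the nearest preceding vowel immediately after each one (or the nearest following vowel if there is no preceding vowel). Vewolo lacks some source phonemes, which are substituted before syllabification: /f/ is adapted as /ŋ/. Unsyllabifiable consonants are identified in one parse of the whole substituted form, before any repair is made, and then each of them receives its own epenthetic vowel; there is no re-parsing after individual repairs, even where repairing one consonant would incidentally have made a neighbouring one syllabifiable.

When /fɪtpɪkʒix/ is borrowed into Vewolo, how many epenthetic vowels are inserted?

After substitution the input is /ŋɪtpɪkʒix/.
The unsyllabifiable consonants are /t/, /k/, /x/; each receives one epenthetic vowel.

3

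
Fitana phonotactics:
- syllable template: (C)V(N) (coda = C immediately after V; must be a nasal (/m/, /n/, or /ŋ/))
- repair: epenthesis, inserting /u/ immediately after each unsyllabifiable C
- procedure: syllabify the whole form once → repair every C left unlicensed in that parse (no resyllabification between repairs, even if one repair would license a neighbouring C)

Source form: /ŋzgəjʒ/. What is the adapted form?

ŋuzugəjuʒu

The consonants /ŋ/, /z/, /j/, /ʒ/ cannot be parsed into a legal (C)V(N) syllable (only a nasal (/m/, /n/, or /ŋ/) is licensed in coda position; onsets are limited to one consonant).
Each unlicensed consonant becomes the onset of a new syllable: /ŋ/ → /ŋu/, /z/ → /zu/, /j/ → /ju/, /ʒ/ → /ʒu/.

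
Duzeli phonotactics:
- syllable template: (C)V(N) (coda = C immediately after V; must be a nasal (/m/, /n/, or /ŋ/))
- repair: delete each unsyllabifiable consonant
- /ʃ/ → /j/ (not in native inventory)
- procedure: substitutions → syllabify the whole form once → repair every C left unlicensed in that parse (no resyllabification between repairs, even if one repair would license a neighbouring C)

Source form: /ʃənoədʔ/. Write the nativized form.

Substitution: /ʃ/ → /j/, giving /jənoədʔ/.
Syllabifying with onset maximization leaves /d/, /ʔ/ stranded (only a nasal (/m/, /n/, or /ŋ/) is licensed in coda position; onsets are limited to one consonant).
Deletion applies to /d/, /ʔ/.

jənoə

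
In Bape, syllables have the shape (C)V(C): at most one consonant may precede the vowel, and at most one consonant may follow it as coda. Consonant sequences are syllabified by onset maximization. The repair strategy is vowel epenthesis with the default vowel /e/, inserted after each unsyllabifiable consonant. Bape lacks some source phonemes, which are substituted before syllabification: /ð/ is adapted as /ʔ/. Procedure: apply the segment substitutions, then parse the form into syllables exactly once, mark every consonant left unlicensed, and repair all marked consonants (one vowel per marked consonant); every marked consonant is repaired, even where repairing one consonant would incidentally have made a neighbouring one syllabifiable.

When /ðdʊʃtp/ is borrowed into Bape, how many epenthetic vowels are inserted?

3

After substitution the input is /ʔdʊʃtp/.
The unsyllabifiable consonants are /ʔ/, /t/, /p/; each receives one epenthetic vowel.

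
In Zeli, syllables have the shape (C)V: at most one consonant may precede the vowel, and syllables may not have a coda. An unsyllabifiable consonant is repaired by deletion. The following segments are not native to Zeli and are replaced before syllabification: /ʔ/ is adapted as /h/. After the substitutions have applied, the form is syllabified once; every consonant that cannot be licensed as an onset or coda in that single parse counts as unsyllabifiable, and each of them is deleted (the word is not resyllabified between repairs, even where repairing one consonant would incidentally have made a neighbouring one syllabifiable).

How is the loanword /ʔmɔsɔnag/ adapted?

mɔsɔna

Substitution: /ʔ/ → /h/, giving /hmɔsɔnag/.
Syllabifying with onset maximization leaves /h/, /g/ stranded (no codas are permitted; onsets are limited to one consonant).
Deletion applies to /h/, /g/.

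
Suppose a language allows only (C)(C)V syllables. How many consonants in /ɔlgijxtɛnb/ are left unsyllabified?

The consonants /j/, /n/, /b/ cannot be parsed into a legal (C)(C)V syllable (no codas are permitted; onsets may contain at most 2 consonants).

3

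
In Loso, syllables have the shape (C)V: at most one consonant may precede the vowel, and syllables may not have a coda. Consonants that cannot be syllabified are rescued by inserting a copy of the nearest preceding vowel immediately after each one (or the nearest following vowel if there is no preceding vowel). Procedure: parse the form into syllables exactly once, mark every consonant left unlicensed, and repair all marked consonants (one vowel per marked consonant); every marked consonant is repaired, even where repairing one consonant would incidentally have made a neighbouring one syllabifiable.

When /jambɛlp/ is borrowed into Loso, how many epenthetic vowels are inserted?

The unsyllabifiable consonants are /m/, /l/, /p/; each receives one epenthetic vowel.

3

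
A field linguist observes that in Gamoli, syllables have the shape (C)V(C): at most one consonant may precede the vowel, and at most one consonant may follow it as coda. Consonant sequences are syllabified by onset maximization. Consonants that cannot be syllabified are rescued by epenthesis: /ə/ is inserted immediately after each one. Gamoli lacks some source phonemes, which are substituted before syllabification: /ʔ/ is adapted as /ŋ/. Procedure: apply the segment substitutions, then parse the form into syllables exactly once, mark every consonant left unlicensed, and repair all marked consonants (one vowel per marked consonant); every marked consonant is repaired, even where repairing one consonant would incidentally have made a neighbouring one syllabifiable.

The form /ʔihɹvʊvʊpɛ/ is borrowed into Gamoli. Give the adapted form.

ŋihɹəvʊvʊpɛ

Substitution: /ʔ/ → /ŋ/, giving /ŋihɹvʊvʊpɛ/.
Syllabifying with onset maximization leaves /ɹ/ stranded (at most one coda consonant is licensed; onsets are limited to one consonant).
Epenthesis after each stranded consonant: /ɹ/ → /ɹə/.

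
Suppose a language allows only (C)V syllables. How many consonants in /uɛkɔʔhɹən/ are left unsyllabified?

3

Syllabifying with onset maximization leaves /ʔ/, /h/, /n/ stranded (no codas are permitted; onsets are limited to one consonant).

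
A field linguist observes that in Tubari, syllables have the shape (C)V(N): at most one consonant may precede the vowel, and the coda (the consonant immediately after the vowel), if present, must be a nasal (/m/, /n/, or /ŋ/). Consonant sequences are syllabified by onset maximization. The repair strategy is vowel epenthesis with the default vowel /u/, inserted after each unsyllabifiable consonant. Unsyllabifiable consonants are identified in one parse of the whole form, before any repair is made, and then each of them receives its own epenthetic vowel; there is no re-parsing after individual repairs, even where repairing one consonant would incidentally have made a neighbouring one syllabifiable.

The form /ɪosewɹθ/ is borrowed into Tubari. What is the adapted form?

Under (C)V(N), the unsyllabifiable consonants are /w/, /ɹ/, /θ/ (only a nasal (/m/, /n/, or /ŋ/) is licensed in coda position; onsets are limited to one consonant).
Epenthesis after each stranded consonant: /w/ → /wu/, /ɹ/ → /ɹu/, /θ/ → /θu/.

ɪosewuɹuθu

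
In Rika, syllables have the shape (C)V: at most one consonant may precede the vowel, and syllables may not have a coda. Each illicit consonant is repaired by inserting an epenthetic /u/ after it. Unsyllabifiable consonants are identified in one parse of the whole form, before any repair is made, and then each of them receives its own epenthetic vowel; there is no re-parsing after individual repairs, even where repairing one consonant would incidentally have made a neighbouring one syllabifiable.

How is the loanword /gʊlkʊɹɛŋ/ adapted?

gʊlukʊɹɛŋu

The consonants /l/, /ŋ/ cannot be parsed into a legal (C)V syllable (no codas are permitted; onsets are limited to one consonant).
Each unlicensed consonant becomes the onset of a new syllable: /l/ → /lu/, /ŋ/ → /ŋu/.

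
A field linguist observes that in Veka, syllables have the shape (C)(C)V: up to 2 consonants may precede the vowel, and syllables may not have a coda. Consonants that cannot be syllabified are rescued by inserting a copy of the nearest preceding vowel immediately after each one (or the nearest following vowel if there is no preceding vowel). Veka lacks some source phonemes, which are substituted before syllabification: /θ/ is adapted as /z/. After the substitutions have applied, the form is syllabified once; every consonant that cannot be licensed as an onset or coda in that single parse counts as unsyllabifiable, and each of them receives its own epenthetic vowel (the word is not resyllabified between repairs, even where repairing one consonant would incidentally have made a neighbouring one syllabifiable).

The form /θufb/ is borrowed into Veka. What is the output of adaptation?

Substitution: /θ/ → /z/, giving /zufb/.
Syllabifying with onset maximization leaves /f/, /b/ stranded (no codas are permitted; onsets may contain at most 2 consonants).
Epenthesis after each stranded consonant: /f/ → /fu/, /b/ → /bu/.

zufubu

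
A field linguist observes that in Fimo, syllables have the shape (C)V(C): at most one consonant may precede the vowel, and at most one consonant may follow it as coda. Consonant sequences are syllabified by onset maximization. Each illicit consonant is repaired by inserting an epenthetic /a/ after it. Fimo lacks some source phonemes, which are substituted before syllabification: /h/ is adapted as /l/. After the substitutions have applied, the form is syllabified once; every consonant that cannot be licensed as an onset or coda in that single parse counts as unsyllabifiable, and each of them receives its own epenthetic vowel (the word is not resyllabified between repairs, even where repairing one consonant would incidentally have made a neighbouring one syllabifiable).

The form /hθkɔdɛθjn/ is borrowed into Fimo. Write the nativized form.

laθakɔdɛθjana

Substitution: /h/ → /l/, giving /lθkɔdɛθjn/.
Syllabifying with onset maximization leaves /l/, /θ/, /j/, /n/ stranded (at most one coda consonant is licensed; onsets are limited to one consonant).
Each unlicensed consonant becomes the onset of a new syllable: /l/ → /la/, /θ/ → /θa/, /j/ → /ja/, /n/ → /na/.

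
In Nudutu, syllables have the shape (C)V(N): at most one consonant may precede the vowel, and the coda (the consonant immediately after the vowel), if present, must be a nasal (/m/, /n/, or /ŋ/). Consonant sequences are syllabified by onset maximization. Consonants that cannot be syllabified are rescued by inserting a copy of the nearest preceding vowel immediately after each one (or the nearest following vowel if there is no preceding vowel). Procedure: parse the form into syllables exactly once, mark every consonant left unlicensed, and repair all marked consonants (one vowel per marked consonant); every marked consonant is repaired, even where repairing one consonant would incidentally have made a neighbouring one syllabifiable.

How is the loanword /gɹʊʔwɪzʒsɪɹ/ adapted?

gʊɹʊʔʊwɪzɪʒɪsɪɹɪ

Under (C)V(N), the unsyllabifiable consonants are /g/, /ʔ/, /z/, /ʒ/, /ɹ/ (only a nasal (/m/, /n/, or /ŋ/) is licensed in coda position; onsets are limited to one consonant).
Inserting the epenthetic vowel yields /g/ → /gʊ/, /ʔ/ → /ʔʊ/, /z/ → /zɪ/, /ʒ/ → /ʒɪ/, /ɹ/ → /ɹɪ/.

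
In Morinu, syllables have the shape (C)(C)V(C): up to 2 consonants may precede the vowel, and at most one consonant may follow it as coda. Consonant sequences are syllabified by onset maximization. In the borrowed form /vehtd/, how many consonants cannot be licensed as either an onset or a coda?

Under (C)(C)V(C), the unsyllabifiable consonants are /t/, /d/ (at most one coda consonant is licensed; onsets may contain at most 2 consonants).

2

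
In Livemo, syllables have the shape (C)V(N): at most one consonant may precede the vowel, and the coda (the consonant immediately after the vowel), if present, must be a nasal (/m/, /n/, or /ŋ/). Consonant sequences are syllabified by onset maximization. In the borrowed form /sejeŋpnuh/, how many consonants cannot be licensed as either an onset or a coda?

2

Under (C)V(N), the unsyllabifiable consonants are /p/, /h/ (only a nasal (/m/, /n/, or /ŋ/) is licensed in coda position; onsets are limited to one consonant).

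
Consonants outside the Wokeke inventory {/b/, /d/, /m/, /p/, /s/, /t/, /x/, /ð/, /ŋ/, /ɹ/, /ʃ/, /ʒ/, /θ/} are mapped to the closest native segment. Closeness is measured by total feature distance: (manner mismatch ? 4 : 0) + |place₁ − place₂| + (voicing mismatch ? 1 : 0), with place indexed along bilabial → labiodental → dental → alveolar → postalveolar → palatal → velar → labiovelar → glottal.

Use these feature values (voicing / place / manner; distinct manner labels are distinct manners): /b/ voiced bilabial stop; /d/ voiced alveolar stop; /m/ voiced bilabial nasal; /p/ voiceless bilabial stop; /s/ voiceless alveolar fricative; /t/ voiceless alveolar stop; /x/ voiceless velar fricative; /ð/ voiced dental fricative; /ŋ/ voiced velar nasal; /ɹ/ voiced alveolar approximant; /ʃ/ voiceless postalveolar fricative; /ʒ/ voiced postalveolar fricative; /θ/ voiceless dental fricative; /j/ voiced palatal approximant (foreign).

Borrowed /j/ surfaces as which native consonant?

ɹ

/ɹ/ is closest: same manner (approximant), place distance 2 (palatal→alveolar), same voicing; total 2. Next closest is /ŋ/ at distance 5.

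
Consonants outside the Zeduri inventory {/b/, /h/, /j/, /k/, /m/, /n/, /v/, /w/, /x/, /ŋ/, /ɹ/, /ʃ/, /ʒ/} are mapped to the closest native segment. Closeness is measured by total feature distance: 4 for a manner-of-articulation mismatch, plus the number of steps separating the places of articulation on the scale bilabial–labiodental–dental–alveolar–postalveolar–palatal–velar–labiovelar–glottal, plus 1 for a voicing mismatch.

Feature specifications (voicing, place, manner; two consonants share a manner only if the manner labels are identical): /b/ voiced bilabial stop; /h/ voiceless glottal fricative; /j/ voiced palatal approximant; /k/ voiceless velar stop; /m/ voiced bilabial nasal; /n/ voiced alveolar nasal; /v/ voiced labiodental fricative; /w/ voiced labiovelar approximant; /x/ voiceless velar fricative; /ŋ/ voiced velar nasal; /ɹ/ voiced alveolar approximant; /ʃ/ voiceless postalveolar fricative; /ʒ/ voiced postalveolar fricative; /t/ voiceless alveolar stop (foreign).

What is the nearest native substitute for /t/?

/k/ is closest: same manner (stop), place distance 3 (alveolar→velar), same voicing; total 3. Next closest is /b/ at distance 4.

k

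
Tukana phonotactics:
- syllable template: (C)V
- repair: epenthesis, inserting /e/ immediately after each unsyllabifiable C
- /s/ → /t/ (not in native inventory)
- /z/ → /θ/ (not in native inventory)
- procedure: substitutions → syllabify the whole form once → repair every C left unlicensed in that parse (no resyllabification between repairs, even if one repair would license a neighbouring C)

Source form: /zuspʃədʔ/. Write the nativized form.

Substitution: /z/ → /θ/, /s/ → /t/, giving /θutpʃədʔ/.
Syllabifying with onset maximization leaves /t/, /p/, /d/, /ʔ/ stranded (no codas are permitted; onsets are limited to one consonant).
Inserting the epenthetic vowel yields /t/ → /te/, /p/ → /pe/, /d/ → /de/, /ʔ/ → /ʔe/.

θutepeʃədeʔe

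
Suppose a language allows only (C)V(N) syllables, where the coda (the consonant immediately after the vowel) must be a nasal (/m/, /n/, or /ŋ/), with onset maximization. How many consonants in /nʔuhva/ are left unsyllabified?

Under (C)V(N), the unsyllabifiable consonants are /n/, /h/ (only a nasal (/m/, /n/, or /ŋ/) is licensed in coda position; onsets are limited to one consonant).

2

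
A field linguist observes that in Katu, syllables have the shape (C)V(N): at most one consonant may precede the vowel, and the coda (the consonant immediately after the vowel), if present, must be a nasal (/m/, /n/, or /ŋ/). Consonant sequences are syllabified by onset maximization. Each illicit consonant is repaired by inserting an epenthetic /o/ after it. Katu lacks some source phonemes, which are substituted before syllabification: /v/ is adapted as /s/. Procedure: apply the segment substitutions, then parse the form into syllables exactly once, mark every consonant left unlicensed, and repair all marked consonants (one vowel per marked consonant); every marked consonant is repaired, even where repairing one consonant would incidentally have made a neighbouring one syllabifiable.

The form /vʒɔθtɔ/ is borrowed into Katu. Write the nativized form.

Substitution: /v/ → /s/, giving /sʒɔθtɔ/.
The consonants /s/, /θ/ cannot be parsed into a legal (C)V(N) syllable (only a nasal (/m/, /n/, or /ŋ/) is licensed in coda position; onsets are limited to one consonant).
Epenthesis after each stranded consonant: /s/ → /so/, /θ/ → /θo/.

soʒɔθotɔ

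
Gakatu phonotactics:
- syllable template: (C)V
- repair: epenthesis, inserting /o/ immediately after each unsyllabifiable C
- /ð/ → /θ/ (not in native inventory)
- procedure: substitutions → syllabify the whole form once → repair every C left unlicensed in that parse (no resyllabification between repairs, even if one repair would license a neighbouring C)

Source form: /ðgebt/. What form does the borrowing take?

θogeboto

Substitution: /ð/ → /θ/, giving /θgebt/.
The consonants /θ/, /b/, /t/ cannot be parsed into a legal (C)V syllable (no codas are permitted; onsets are limited to one consonant).
Epenthesis after each stranded consonant: /θ/ → /θo/, /b/ → /bo/, /t/ → /to/.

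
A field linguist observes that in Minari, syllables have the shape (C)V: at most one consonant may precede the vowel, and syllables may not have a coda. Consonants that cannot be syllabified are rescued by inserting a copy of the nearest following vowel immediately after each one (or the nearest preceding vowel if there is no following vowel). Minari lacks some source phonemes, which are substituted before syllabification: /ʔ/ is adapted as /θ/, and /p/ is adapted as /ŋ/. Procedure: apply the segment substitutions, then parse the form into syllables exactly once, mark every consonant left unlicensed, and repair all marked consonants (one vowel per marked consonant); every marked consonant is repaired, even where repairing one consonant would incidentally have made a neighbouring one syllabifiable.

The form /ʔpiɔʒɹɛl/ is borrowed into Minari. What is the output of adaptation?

θiŋiɔʒɛɹɛlɛ

Substitution: /ʔ/ → /θ/, /p/ → /ŋ/, giving /θŋiɔʒɹɛl/.
Under (C)V, the unsyllabifiable consonants are /θ/, /ʒ/, /l/ (no codas are permitted; onsets are limited to one consonant).
Each unlicensed consonant becomes the onset of a new syllable: /θ/ → /θi/, /ʒ/ → /ʒɛ/, /l/ → /lɛ/.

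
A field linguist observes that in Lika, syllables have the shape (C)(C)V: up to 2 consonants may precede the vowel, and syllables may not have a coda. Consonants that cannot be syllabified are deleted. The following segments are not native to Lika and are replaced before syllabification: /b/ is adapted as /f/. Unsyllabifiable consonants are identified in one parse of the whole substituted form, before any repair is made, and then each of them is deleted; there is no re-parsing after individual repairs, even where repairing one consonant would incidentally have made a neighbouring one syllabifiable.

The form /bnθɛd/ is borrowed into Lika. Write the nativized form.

Substitution: /b/ → /f/, giving /fnθɛd/.
The consonants /f/, /d/ cannot be parsed into a legal (C)(C)V syllable (no codas are permitted; onsets may contain at most 2 consonants).
Deletion applies to /f/, /d/.

nθɛ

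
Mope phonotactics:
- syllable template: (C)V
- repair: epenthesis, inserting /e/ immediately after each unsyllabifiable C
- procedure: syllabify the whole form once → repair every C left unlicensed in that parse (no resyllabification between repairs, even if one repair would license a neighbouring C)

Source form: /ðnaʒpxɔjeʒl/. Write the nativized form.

ðenaʒepexɔjeʒele

Syllabifying with onset maximization leaves /ð/, /ʒ/, /p/, /ʒ/, /l/ stranded (no codas are permitted; onsets are limited to one consonant).
Epenthesis after each stranded consonant: /ð/ → /ðe/, /ʒ/ → /ʒe/, /p/ → /pe/, /ʒ/ → /ʒe/, /l/ → /le/.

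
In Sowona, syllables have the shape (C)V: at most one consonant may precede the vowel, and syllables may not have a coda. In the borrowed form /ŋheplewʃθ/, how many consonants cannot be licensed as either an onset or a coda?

5

Under (C)V, the unsyllabifiable consonants are /ŋ/, /p/, /w/, /ʃ/, /θ/ (no codas are permitted; onsets are limited to one consonant).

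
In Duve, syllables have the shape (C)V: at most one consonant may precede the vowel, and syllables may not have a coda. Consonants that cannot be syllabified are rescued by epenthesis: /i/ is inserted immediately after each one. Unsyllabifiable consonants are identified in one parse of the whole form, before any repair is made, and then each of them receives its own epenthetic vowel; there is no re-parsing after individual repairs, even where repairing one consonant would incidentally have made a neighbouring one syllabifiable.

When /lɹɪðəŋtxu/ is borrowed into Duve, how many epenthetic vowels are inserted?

The unsyllabifiable consonants are /l/, /ŋ/, /t/; each receives one epenthetic vowel.

3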